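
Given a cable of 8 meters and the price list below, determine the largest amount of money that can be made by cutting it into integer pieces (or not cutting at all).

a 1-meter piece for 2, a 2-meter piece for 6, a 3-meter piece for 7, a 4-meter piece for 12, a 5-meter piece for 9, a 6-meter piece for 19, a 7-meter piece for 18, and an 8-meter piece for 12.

Let v[k] be the best obtainable value from length k. For each k, try every first piece i and keep the best of price[i] + v[k−i].
v[1] = 2
v[2] = 6
v[3] = 8  (first piece 1, then v[2]=6)
v[4] = 12  (first piece 2, then v[2]=6)
v[5] = 14  (first piece 1, then v[4]=12)
v[6] = 19
v[7] = 21  (first piece 1, then v[6]=19)
v[8] = 25  (first piece 2, then v[6]=19)
One optimal cutting: 6 + 2 → 19 + 6 = 25.

25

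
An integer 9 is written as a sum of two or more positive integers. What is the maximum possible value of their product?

27

Define prod[k] = max over 1≤i<k of i · max(k−i, prod[k−i]); the inner max lets the remainder stay uncut if that's better.
Small cases: prod[2]=1, prod[3]=2, prod[4]=4.
prod[5] = 2·max(3,2) = 2·3 = 6
prod[6] = 3·max(3,2) = 3·3 = 9
prod[7] = 2·max(5,6) = 2·6 = 12
prod[8] = 2·max(6,9) = 2·9 = 18
prod[9] = 3·max(6,9) = 3·9 = 27
One optimal split: 3 + 3 + 3; product 3·3·3 = 27.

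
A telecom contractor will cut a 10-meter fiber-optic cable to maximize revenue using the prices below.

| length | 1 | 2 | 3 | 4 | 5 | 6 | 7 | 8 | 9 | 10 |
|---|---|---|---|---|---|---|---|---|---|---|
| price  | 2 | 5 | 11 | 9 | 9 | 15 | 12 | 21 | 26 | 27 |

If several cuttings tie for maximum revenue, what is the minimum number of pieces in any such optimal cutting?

Build r[k] bottom-up: r[k] = max over allowed piece i of (p[i] + r[k−i]).
r[1] = 2
r[2] = 5
r[3] = 11
r[4] = 13  (first piece 1, then r[3]=11)
r[5] = 16  (first piece 2, then r[3]=11)
r[6] = 22  (first piece 3, then r[3]=11)
r[7] = 24  (first piece 1, then r[6]=22)
r[8] = 27  (first piece 2, then r[6]=22)
r[9] = 33  (first piece 3, then r[6]=22)
r[10] = 35  (first piece 1, then r[9]=33)
Maximum revenue is $35.
Now minimize piece count subject to staying optimal: for each k, pieces[k] = 1 + min over i with p[i]+r[k−i]=r[k] of pieces[k−i].
pieces[7] = 3
pieces[8] = 3
pieces[9] = 3
pieces[10] = 4

4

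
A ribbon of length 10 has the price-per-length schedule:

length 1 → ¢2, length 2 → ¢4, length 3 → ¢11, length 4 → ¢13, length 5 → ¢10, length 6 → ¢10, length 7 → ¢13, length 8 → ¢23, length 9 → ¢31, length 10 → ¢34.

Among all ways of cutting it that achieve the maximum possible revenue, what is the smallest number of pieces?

Consider every possible first cut. r[k] is the best of p[i]+r[k−i] over all sellable i≤k.
r[1] = 2
r[2] = 4  (first piece 1, then r[1]=2)
r[3] = 11
r[4] = 13  (first piece 1, then r[3]=11)
r[5] = 15  (first piece 1, then r[4]=13)
r[6] = 22  (first piece 3, then r[3]=11)
r[7] = 24  (first piece 1, then r[6]=22)
r[8] = 26  (first piece 1, then r[7]=24)
r[9] = 33  (first piece 3, then r[6]=22)
r[10] = 35  (first piece 1, then r[9]=33)
Maximum revenue is ¢35.
Now minimize piece count subject to staying optimal: for each k, pieces[k] = 1 + min over i with p[i]+r[k−i]=r[k] of pieces[k−i].
pieces[7] = 2
pieces[8] = 2
pieces[9] = 3
pieces[10] = 3

3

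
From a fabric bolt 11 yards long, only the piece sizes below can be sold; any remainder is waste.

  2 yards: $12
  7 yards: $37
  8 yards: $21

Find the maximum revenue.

61

Build r[k] bottom-up: r[k] = max over allowed piece i of (p[i] + r[k−i]).
r[1] = 0
r[2] = 12
r[3] = 12
r[4] = 24  (first piece 2, then r[2]=12)
r[5] = 24
r[6] = 36  (first piece 2, then r[4]=24)
r[7] = max(12+24, 37+0) = 37
r[8] = max(12+36, 37+0, 21+0) = 48
r[9] = max(12+37, 37+12, 21+0) = 49
r[10] = max(12+48, 37+12, 21+12) = 60
r[11] = max(12+49, 37+24, 21+12) = 61
One optimal cutting: 7 + 2 + 2 → $61.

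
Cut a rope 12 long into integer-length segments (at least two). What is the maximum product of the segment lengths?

81

Let f[k] be the best product for length k (with at least one cut). For each first piece i, the rest contributes max(k−i, f[k−i]).
f[2] = 1·max(1,0) = 1·1 = 1
f[3] = max(1·2, 2·1) = 2
f[4] = max(1·3, 2·2, 3·1) = 4
f[5] = max(1·4, 2·3, 3·2, 4·1) = 6
f[6] = max(1·6, 2·4, 3·3, 4·2, 5·1) = 9
f[7] = max(1·9, 2·6, 3·4, 4·3, 5·2, 6·1) = 12
f[8] = max(1·12, 2·9, 3·6, …, 6·2, 7·1) = 18
f[9] = max(1·18, 2·12, 3·9, …, 7·2, 8·1) = 27
f[10] = max(1·27, 2·18, 3·12, …, 8·2, 9·1) = 36
f[11] = max(1·36, 2·27, 3·18, …, 9·2, 10·1) = 54
f[12] = max(1·54, 2·36, 3·27, …, 10·2, 11·1) = 81
One optimal split: 3 + 3 + 3 + 3; product 3·3·3·3 = 81.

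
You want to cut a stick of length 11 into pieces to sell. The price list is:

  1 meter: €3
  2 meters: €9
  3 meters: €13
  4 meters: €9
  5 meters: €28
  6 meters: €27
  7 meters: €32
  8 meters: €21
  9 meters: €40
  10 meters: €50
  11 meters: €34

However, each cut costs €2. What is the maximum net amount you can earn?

Build v[k] bottom-up: v[k] = max over allowed piece i of (p[i] + v[k−i]) − 2 per cut.
v[1] = 3
v[2] = 9
v[3] = 13
v[4] = 16  (first piece 2, then v[2]=9)
v[5] = 28
v[6] = 29  (first piece 1, then v[5]=28)
v[7] = 35  (first piece 2, then v[5]=28)
v[8] = 39  (first piece 3, then v[5]=28)
v[9] = 42  (first piece 2, then v[7]=35)
v[10] = 54  (first piece 5, then v[5]=28)
v[11] = 55  (first piece 1, then v[10]=54)
One optimal plan: pieces 5 + 5 + 1 (2 cuts) → €59 − €4 = €55.

55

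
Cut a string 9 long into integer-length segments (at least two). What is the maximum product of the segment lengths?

Define m[k] = max over 1≤i<k of i · max(k−i, m[k−i]); the inner max lets the remainder stay uncut if that's better.
m[2] = 1·max(1,0) = 1·1 = 1
m[3] = 1·max(2,1) = 1·2 = 2
m[4] = 2·max(2,1) = 2·2 = 4
m[5] = 2·max(3,2) = 2·3 = 6
m[6] = 3·max(3,2) = 3·3 = 9
m[7] = 2·max(5,6) = 2·6 = 12
m[8] = 2·max(6,9) = 2·9 = 18
m[9] = 3·max(6,9) = 3·9 = 27
One optimal split: 3 + 3 + 3; product 3·3·3 = 27.

27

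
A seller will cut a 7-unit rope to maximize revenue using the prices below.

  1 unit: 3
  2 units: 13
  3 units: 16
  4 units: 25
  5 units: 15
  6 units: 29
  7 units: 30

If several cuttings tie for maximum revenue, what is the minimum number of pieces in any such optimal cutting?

3

Build r[k] bottom-up: r[k] = max over allowed piece i of (p[i] + r[k−i]).
r[1] = 3
r[2] = max(3+3, 13+0) = 13
r[3] = max(3+13, 13+3, 16+0) = 16
r[4] = max(3+16, 13+13, 16+3, 25+0) = 26
r[5] = max(3+26, 13+16, 16+13, 25+3, 15+0) = 29
r[6] = max(3+29, 13+26, 16+16, 25+13, 15+3, 29+0) = 39
r[7] = max(3+39, 13+29, 16+26, …, 29+3, 30+0) = 42
Maximum revenue is 42.
Now minimize piece count subject to staying optimal: for each k, pieces[k] = 1 + min over i with p[i]+r[k−i]=r[k] of pieces[k−i].
pieces[4] = 2
pieces[5] = 2
pieces[6] = 3
pieces[7] = 3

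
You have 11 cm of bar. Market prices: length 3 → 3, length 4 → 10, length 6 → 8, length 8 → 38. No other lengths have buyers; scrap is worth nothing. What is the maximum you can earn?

Let r[k] be the best obtainable value from length k. For each k, try every first piece i and keep the best of price[i] + r[k−i].
r[1] = 0
r[2] = 0
r[3] = 3
r[4] = max(3+0, 10+0) = 10
r[5] = max(3+0, 10+0) = 10
r[6] = max(3+3, 10+0, 8+0) = 10
r[7] = max(3+10, 10+3, 8+0) = 13
r[8] = max(3+10, 10+10, 8+0, 38+0) = 38
r[9] = max(3+10, 10+10, 8+3, 38+0) = 38
r[10] = max(3+13, 10+10, 8+10, 38+0) = 38
r[11] = max(3+38, 10+13, 8+10, 38+3) = 41
One optimal cutting: 8 + 3 → 41.

41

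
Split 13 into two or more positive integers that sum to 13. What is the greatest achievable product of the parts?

108

Fill g[k] for k=2..13: at each k try every first piece i and multiply by the better of (k−i) uncut or g[k−i].
g[2] = 1*max(1,0) = 1*1 = 1
g[3] = 1*max(2,1) = 1*2 = 2
g[4] = 2*max(2,1) = 2*2 = 4
g[5] = 2*max(3,2) = 2*3 = 6
g[6] = 3*max(3,2) = 3*3 = 9
g[7] = 2*max(5,6) = 2*6 = 12
g[8] = 2*max(6,9) = 2*9 = 18
g[9] = 3*max(6,9) = 3*9 = 27
g[10] = 2*max(8,18) = 2*18 = 36
g[11] = 2*max(9,27) = 2*27 = 54
g[12] = 3*max(9,27) = 3*27 = 81
g[13] = 2*max(11,54) = 2*54 = 108
One optimal split: 3 + 3 + 3 + 2 + 2; product 3*3*3*2*2 = 108.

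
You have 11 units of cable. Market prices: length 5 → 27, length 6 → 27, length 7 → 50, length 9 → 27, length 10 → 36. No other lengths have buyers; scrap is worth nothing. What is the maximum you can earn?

Build f[k] bottom-up: f[k] = max over allowed piece i of (p[i] + f[k−i]).
f[1] = 0
f[2] = 0
f[3] = 0
f[4] = 0
f[5] = 27
f[6] = max(27+0, 27+0) = 27
f[7] = max(27+0, 27+0, 50+0) = 50
f[8] = max(27+0, 27+0, 50+0) = 50
f[9] = max(27+0, 27+0, 50+0, 27+0) = 50
f[10] = max(27+27, 27+0, 50+0, 27+0, 36+0) = 54
f[11] = max(27+27, 27+27, 50+0, 27+0, 36+0) = 54
One optimal cutting: pieces 5 + 5 with 1 unit of scrap → 54.

54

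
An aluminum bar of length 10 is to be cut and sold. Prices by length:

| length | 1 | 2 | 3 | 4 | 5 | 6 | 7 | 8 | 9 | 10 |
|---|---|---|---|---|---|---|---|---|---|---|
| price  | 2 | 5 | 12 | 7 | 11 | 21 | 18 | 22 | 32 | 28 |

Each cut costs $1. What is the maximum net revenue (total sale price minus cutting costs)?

35

Let v[k] be the best obtainable value from length k. For each k, try every first piece i and keep the best of price[i] + v[k−i] minus the 1 cut fee when i<k.
v[1] = 2
v[2] = max(2+2-1, 5+0) = 5
v[3] = max(2+5-1, 5+2-1, 12+0) = 12
v[4] = max(2+12-1, 5+5-1, 12+2-1, 7+0) = 13
v[5] = max(2+13-1, 5+12-1, 12+5-1, 7+2-1, 11+0) = 16
v[6] = max(2+16-1, 5+13-1, 12+12-1, 7+5-1, 11+2-1, 21+0) = 23
v[7] = max(2+23-1, 5+16-1, 12+13-1, …, 21+2-1, 18+0) = 24
v[8] = max(2+24-1, 5+23-1, 12+16-1, …, 18+2-1, 22+0) = 27
v[9] = max(2+27-1, 5+24-1, 12+23-1, …, 22+2-1, 32+0) = 34
v[10] = max(2+34-1, 5+27-1, 12+24-1, …, 32+2-1, 28+0) = 35
One optimal plan: pieces 3 + 3 + 3 + 1 (3 cuts) → $38 − $3 = $35.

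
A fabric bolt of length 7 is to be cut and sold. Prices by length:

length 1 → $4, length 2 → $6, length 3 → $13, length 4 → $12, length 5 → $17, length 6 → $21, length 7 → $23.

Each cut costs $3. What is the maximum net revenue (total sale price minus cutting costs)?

24

Let net[k] be the best obtainable value from length k. For each k, try every first piece i and keep the best of price[i] + net[k−i] minus the 3 cut fee when i<k.
net[1] = 4
net[2] = 6
net[3] = 13
net[4] = 14  (first piece 1, then net[3]=13)
net[5] = 17
net[6] = 23  (first piece 3, then net[3]=13)
net[7] = 24  (first piece 1, then net[6]=23)
One optimal plan: pieces 3 + 3 + 1 (2 cuts) → $30 − $6 = $24.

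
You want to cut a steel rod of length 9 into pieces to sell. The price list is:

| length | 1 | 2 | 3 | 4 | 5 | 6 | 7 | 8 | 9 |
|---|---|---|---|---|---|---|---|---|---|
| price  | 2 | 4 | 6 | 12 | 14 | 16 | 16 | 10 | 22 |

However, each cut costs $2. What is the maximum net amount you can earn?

Build r[k] bottom-up: r[k] = max over allowed piece i of (p[i] + r[k−i]) − 2 per cut.
r[1] = 2
r[2] = max(2+2-2, 4+0) = 4
r[3] = max(2+4-2, 4+2-2, 6+0) = 6
r[4] = max(2+6-2, 4+4-2, 6+2-2, 12+0) = 12
r[5] = max(2+12-2, 4+6-2, 6+4-2, 12+2-2, 14+0) = 14
r[6] = max(2+14-2, 4+12-2, 6+6-2, 12+4-2, 14+2-2, 16+0) = 16
r[7] = max(2+16-2, 4+14-2, 6+12-2, …, 16+2-2, 16+0) = 16
r[8] = max(2+16-2, 4+16-2, 6+14-2, …, 16+2-2, 10+0) = 22
r[9] = max(2+22-2, 4+16-2, 6+16-2, …, 10+2-2, 22+0) = 24
One optimal plan: pieces 5 + 4 (1 cut) → $26 − $2 = $24.

24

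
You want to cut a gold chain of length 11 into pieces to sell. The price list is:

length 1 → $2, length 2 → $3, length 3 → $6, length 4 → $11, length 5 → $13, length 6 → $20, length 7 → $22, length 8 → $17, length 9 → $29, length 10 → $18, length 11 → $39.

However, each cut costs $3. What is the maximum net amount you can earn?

39

Consider every possible first cut. net[k] is the best of p[i]+net[k−i] over all sellable i≤k, charging 3 whenever i<k.
net[1] = 2
net[2] = max(2+2-3, 3+0) = 3
net[3] = max(2+3-3, 3+2-3, 6+0) = 6
net[4] = max(2+6-3, 3+3-3, 6+2-3, 11+0) = 11
net[5] = max(2+11-3, 3+6-3, 6+3-3, 11+2-3, 13+0) = 13
net[6] = max(2+13-3, 3+11-3, 6+6-3, 11+3-3, 13+2-3, 20+0) = 20
net[7] = max(2+20-3, 3+13-3, 6+11-3, …, 20+2-3, 22+0) = 22
net[8] = max(2+22-3, 3+20-3, 6+13-3, …, 22+2-3, 17+0) = 21
net[9] = max(2+21-3, 3+22-3, 6+20-3, …, 17+2-3, 29+0) = 29
net[10] = max(2+29-3, 3+21-3, 6+22-3, …, 29+2-3, 18+0) = 28
net[11] = max(2+28-3, 3+29-3, 6+21-3, …, 18+2-3, 39+0) = 39
Best is to make no cuts and sell whole for $39.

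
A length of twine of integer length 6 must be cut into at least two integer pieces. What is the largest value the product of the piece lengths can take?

9

Fill f[k] for k=2..6: at each k try every first piece i and multiply by the better of (k−i) uncut or f[k−i].
f[2] = 1*max(1,0) = 1*1 = 1
f[3] = max(1*2, 2*1) = 2
f[4] = max(1*3, 2*2, 3*1) = 4
f[5] = max(1*4, 2*3, 3*2, 4*1) = 6
f[6] = max(1*6, 2*4, 3*3, 4*2, 5*1) = 9
One optimal split: 3 + 3; product 3*3 = 9.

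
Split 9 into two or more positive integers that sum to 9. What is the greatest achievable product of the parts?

27

Let g[k] be the best product for length k (with at least one cut). For each first piece i, the rest contributes max(k−i, g[k−i]).
g[2] = 1*max(1,0) = 1*1 = 1
g[3] = 1*max(2,1) = 1*2 = 2
g[4] = 2*max(2,1) = 2*2 = 4
g[5] = 2*max(3,2) = 2*3 = 6
g[6] = 3*max(3,2) = 3*3 = 9
g[7] = 2*max(5,6) = 2*6 = 12
g[8] = 2*max(6,9) = 2*9 = 18
g[9] = 3*max(6,9) = 3*9 = 27
One optimal split: 3 + 3 + 3; product 3*3*3 = 27.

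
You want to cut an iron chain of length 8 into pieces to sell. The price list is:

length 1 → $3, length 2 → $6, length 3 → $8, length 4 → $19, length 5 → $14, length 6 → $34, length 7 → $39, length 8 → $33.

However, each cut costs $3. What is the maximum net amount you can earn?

Let v[k] be the best obtainable value from length k. For each k, try every first piece i and keep the best of price[i] + v[k−i] minus the 3 cut fee when i<k.
v[1] = 3
v[2] = 6
v[3] = 8
v[4] = 19
v[5] = 19  (first piece 1, then v[4]=19)
v[6] = 34
v[7] = 39
v[8] = 39  (first piece 1, then v[7]=39)
One optimal plan: pieces 7 + 1 (1 cut) → $42 − $3 = $39.

39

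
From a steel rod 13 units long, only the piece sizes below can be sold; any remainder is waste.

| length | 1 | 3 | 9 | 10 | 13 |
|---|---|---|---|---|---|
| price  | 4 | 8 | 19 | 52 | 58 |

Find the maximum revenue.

64

Let f[k] be the best obtainable value from length k. For each k, try every first piece i and keep the best of price[i] + f[k−i].
f[1] = 4
f[2] = 8  (first piece 1, then f[1]=4)
f[3] = max(4+8, 8+0) = 12
f[4] = max(4+12, 8+4) = 16
f[5] = max(4+16, 8+8) = 20
f[6] = max(4+20, 8+12) = 24
f[7] = max(4+24, 8+16) = 28
f[8] = max(4+28, 8+20) = 32
f[9] = max(4+32, 8+24, 19+0) = 36
f[10] = max(4+36, 8+28, 19+4, 52+0) = 52
f[11] = max(4+52, 8+32, 19+8, 52+4) = 56
f[12] = max(4+56, 8+36, 19+12, 52+8) = 60
f[13] = max(4+60, 8+52, 19+16, 52+12, 58+0) = 64
One optimal cutting: 10 + 1 + 1 + 1 → $64.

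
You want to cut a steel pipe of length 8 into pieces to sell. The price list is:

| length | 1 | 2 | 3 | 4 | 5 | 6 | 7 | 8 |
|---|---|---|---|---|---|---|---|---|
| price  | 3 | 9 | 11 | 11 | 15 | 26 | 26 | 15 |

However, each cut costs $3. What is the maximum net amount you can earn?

32

Consider every possible first cut. v[k] is the best of p[i]+v[k−i] over all sellable i≤k, charging 3 whenever i<k.
v[1] = 3
v[2] = max(3+3-3, 9+0) = 9
v[3] = max(3+9-3, 9+3-3, 11+0) = 11
v[4] = max(3+11-3, 9+9-3, 11+3-3, 11+0) = 15
v[5] = max(3+15-3, 9+11-3, 11+9-3, 11+3-3, 15+0) = 17
v[6] = max(3+17-3, 9+15-3, 11+11-3, 11+9-3, 15+3-3, 26+0) = 26
v[7] = max(3+26-3, 9+17-3, 11+15-3, …, 26+3-3, 26+0) = 26
v[8] = max(3+26-3, 9+26-3, 11+17-3, …, 26+3-3, 15+0) = 32
One optimal plan: pieces 6 + 2 (1 cut) → $35 − $3 = $32.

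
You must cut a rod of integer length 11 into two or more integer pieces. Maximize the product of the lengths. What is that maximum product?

54

Let g[k] be the best product for length k (with at least one cut). For each first piece i, the rest contributes max(k−i, g[k−i]).
Small cases: g[2]=1, g[3]=2.
g[4] = 2×max(2,1) = 2×2 = 4
g[5] = 2×max(3,2) = 2×3 = 6
g[6] = 3×max(3,2) = 3×3 = 9
g[7] = 2×max(5,6) = 2×6 = 12
g[8] = 2×max(6,9) = 2×9 = 18
g[9] = 3×max(6,9) = 3×9 = 27
g[10] = 2×max(8,18) = 2×18 = 36
g[11] = 2×max(9,27) = 2×27 = 54
One optimal split: 3 + 3 + 3 + 2; product 3×3×3×2 = 54.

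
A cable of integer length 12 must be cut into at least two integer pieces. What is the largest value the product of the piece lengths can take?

81

Define g[k] = max over 1≤i<k of i · max(k−i, g[k−i]); the inner max lets the remainder stay uncut if that's better.
g[2] = 1*max(1,0) = 1*1 = 1
g[3] = 1*max(2,1) = 1*2 = 2
g[4] = 2*max(2,1) = 2*2 = 4
g[5] = 2*max(3,2) = 2*3 = 6
g[6] = 3*max(3,2) = 3*3 = 9
g[7] = 2*max(5,6) = 2*6 = 12
g[8] = 2*max(6,9) = 2*9 = 18
g[9] = 3*max(6,9) = 3*9 = 27
g[10] = 2*max(8,18) = 2*18 = 36
g[11] = 2*max(9,27) = 2*27 = 54
g[12] = 3*max(9,27) = 3*27 = 81
One optimal split: 3 + 3 + 3 + 3; product 3*3*3*3 = 81.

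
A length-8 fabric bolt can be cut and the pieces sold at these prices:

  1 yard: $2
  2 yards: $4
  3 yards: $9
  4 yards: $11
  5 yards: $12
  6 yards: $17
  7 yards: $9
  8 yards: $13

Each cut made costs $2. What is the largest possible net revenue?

20

Build r[k] bottom-up: r[k] = max over allowed piece i of (p[i] + r[k−i]) − 2 per cut.
r[1] = 2
r[2] = max(2+2-2, 4+0) = 4
r[3] = max(2+4-2, 4+2-2, 9+0) = 9
r[4] = max(2+9-2, 4+4-2, 9+2-2, 11+0) = 11
r[5] = max(2+11-2, 4+9-2, 9+4-2, 11+2-2, 12+0) = 12
r[6] = max(2+12-2, 4+11-2, 9+9-2, 11+4-2, 12+2-2, 17+0) = 17
r[7] = max(2+17-2, 4+12-2, 9+11-2, …, 17+2-2, 9+0) = 18
r[8] = max(2+18-2, 4+17-2, 9+12-2, …, 9+2-2, 13+0) = 20
One optimal plan: pieces 4 + 4 (1 cut) → $22 − $2 = $20.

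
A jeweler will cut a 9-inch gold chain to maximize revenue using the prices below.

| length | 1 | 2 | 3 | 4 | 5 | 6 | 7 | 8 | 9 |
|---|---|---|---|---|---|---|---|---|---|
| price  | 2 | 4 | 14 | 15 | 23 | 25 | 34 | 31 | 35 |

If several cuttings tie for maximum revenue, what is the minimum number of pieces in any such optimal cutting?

3

Build r[k] bottom-up: r[k] = max over allowed piece i of (p[i] + r[k−i]).
r[1] = 2
r[2] = max(2+2, 4+0) = 4
r[3] = max(2+4, 4+2, 14+0) = 14
r[4] = max(2+14, 4+4, 14+2, 15+0) = 16
r[5] = max(2+16, 4+14, 14+4, 15+2, 23+0) = 23
r[6] = max(2+23, 4+16, 14+14, 15+4, 23+2, 25+0) = 28
r[7] = max(2+28, 4+23, 14+16, …, 25+2, 34+0) = 34
r[8] = max(2+34, 4+28, 14+23, …, 34+2, 31+0) = 37
r[9] = max(2+37, 4+34, 14+28, …, 31+2, 35+0) = 42
Maximum revenue is $42.
Now minimize piece count subject to staying optimal: for each k, pieces[k] = 1 + min over i with p[i]+r[k−i]=r[k] of pieces[k−i].
pieces[6] = 2
pieces[7] = 1
pieces[8] = 2
pieces[9] = 3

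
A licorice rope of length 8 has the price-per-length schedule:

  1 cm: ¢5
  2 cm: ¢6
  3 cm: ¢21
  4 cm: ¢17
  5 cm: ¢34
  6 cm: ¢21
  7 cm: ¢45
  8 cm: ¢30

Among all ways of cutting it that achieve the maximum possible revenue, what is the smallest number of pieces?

Consider every possible first cut. r[k] is the best of p[i]+r[k−i] over all sellable i≤k.
r[1] = 5
r[2] = 10  (first piece 1, then r[1]=5)
r[3] = 21
r[4] = 26  (first piece 1, then r[3]=21)
r[5] = 34
r[6] = 42  (first piece 3, then r[3]=21)
r[7] = 47  (first piece 1, then r[6]=42)
r[8] = 55  (first piece 3, then r[5]=34)
Maximum revenue is ¢55.
Now minimize piece count subject to staying optimal: for each k, pieces[k] = 1 + min over i with p[i]+r[k−i]=r[k] of pieces[k−i].
pieces[5] = 1
pieces[6] = 2
pieces[7] = 3
pieces[8] = 2

2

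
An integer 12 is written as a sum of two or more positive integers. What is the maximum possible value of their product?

Let g[k] be the best product for length k (with at least one cut). For each first piece i, the rest contributes max(k−i, g[k−i]).
g[2] = 1·max(1,0) = 1·1 = 1
g[3] = 1·max(2,1) = 1·2 = 2
g[4] = 2·max(2,1) = 2·2 = 4
g[5] = 2·max(3,2) = 2·3 = 6
g[6] = 3·max(3,2) = 3·3 = 9
g[7] = 2·max(5,6) = 2·6 = 12
g[8] = 2·max(6,9) = 2·9 = 18
g[9] = 3·max(6,9) = 3·9 = 27
g[10] = 2·max(8,18) = 2·18 = 36
g[11] = 2·max(9,27) = 2·27 = 54
g[12] = 3·max(9,27) = 3·27 = 81
One optimal split: 3 + 3 + 3 + 3; product 3·3·3·3 = 81.

81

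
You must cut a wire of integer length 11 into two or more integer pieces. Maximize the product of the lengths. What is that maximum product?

Let P[k] be the best product for length k (with at least one cut). For each first piece i, the rest contributes max(k−i, P[k−i]).
P[2] = 1·max(1,0) = 1·1 = 1
P[3] = max(1·2, 2·1) = 2
P[4] = max(1·3, 2·2, 3·1) = 4
P[5] = max(1·4, 2·3, 3·2, 4·1) = 6
P[6] = max(1·6, 2·4, 3·3, 4·2, 5·1) = 9
P[7] = max(1·9, 2·6, 3·4, 4·3, 5·2, 6·1) = 12
P[8] = max(1·12, 2·9, 3·6, …, 6·2, 7·1) = 18
P[9] = max(1·18, 2·12, 3·9, …, 7·2, 8·1) = 27
P[10] = max(1·27, 2·18, 3·12, …, 8·2, 9·1) = 36
P[11] = max(1·36, 2·27, 3·18, …, 9·2, 10·1) = 54
One optimal split: 3 + 3 + 3 + 2; product 3·3·3·2 = 54.

54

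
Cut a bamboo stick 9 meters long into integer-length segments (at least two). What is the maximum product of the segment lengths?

27

Define f[k] = max over 1≤i<k of i · max(k−i, f[k−i]); the inner max lets the remainder stay uncut if that's better.
Small cases: f[2]=1, f[3]=2, f[4]=4.
f[5] = 2*max(3,2) = 2*3 = 6
f[6] = 3*max(3,2) = 3*3 = 9
f[7] = 2*max(5,6) = 2*6 = 12
f[8] = 2*max(6,9) = 2*9 = 18
f[9] = 3*max(6,9) = 3*9 = 27
One optimal split: 3 + 3 + 3; product 3*3*3 = 27.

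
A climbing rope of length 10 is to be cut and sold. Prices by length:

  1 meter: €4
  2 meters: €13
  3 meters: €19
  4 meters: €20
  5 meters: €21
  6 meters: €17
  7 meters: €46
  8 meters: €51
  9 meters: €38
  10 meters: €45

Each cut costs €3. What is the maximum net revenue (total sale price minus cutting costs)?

62

Let r[k] be the best obtainable value from length k. For each k, try every first piece i and keep the best of price[i] + r[k−i] minus the 3 cut fee when i<k.
r[1] = 4
r[2] = 13
r[3] = 19
r[4] = 23  (first piece 2, then r[2]=13)
r[5] = 29  (first piece 2, then r[3]=19)
r[6] = 35  (first piece 3, then r[3]=19)
r[7] = 46
r[8] = 51
r[9] = 56  (first piece 2, then r[7]=46)
r[10] = 62  (first piece 3, then r[7]=46)
One optimal plan: pieces 7 + 3 (1 cut) → €65 − €3 = €62.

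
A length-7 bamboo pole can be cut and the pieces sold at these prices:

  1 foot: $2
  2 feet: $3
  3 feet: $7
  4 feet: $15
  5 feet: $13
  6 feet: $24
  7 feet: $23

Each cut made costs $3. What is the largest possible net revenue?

23

Build r[k] bottom-up: r[k] = max over allowed piece i of (p[i] + r[k−i]) − 3 per cut.
r[1] = 2
r[2] = max(2+2-3, 3+0) = 3
r[3] = max(2+3-3, 3+2-3, 7+0) = 7
r[4] = max(2+7-3, 3+3-3, 7+2-3, 15+0) = 15
r[5] = max(2+15-3, 3+7-3, 7+3-3, 15+2-3, 13+0) = 14
r[6] = max(2+14-3, 3+15-3, 7+7-3, 15+3-3, 13+2-3, 24+0) = 24
r[7] = max(2+24-3, 3+14-3, 7+15-3, …, 24+2-3, 23+0) = 23
One optimal plan: pieces 6 + 1 (1 cut) → $26 − $3 = $23.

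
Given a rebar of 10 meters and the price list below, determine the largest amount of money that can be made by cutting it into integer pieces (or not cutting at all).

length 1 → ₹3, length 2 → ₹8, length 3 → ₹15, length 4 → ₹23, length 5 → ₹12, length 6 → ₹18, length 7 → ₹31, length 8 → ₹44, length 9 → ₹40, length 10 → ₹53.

54

Consider every possible first cut. r[k] is the best of p[i]+r[k−i] over all sellable i≤k.
r[1] = 3
r[2] = max(3+3, 8+0) = 8
r[3] = max(3+8, 8+3, 15+0) = 15
r[4] = max(3+15, 8+8, 15+3, 23+0) = 23
r[5] = max(3+23, 8+15, 15+8, 23+3, 12+0) = 26
r[6] = max(3+26, 8+23, 15+15, 23+8, 12+3, 18+0) = 31
r[7] = max(3+31, 8+26, 15+23, …, 18+3, 31+0) = 38
r[8] = max(3+38, 8+31, 15+26, …, 31+3, 44+0) = 46
r[9] = max(3+46, 8+38, 15+31, …, 44+3, 40+0) = 49
r[10] = max(3+49, 8+46, 15+38, …, 40+3, 53+0) = 54
One optimal cutting: 4 + 4 + 2 → ₹23 + ₹23 + ₹8 = ₹54.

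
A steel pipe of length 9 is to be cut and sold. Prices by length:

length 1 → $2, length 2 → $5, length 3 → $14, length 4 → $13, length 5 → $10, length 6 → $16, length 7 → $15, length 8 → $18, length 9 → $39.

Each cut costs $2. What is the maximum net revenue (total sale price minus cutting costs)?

39

Consider every possible first cut. r[k] is the best of p[i]+r[k−i] over all sellable i≤k, charging 2 whenever i<k.
r[1] = 2
r[2] = max(2+2-2, 5+0) = 5
r[3] = max(2+5-2, 5+2-2, 14+0) = 14
r[4] = max(2+14-2, 5+5-2, 14+2-2, 13+0) = 14
r[5] = max(2+14-2, 5+14-2, 14+5-2, 13+2-2, 10+0) = 17
r[6] = max(2+17-2, 5+14-2, 14+14-2, 13+5-2, 10+2-2, 16+0) = 26
r[7] = max(2+26-2, 5+17-2, 14+14-2, …, 16+2-2, 15+0) = 26
r[8] = max(2+26-2, 5+26-2, 14+17-2, …, 15+2-2, 18+0) = 29
r[9] = max(2+29-2, 5+26-2, 14+26-2, …, 18+2-2, 39+0) = 39
Best is to make no cuts and sell whole for $39.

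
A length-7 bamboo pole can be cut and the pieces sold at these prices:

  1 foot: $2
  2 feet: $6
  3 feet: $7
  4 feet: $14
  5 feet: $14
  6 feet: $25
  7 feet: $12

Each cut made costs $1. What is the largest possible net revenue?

26

Let net[k] be the best obtainable value from length k. For each k, try every first piece i and keep the best of price[i] + net[k−i] minus the 1 cut fee when i<k.
net[1] = 2
net[2] = max(2+2-1, 6+0) = 6
net[3] = max(2+6-1, 6+2-1, 7+0) = 7
net[4] = max(2+7-1, 6+6-1, 7+2-1, 14+0) = 14
net[5] = max(2+14-1, 6+7-1, 7+6-1, 14+2-1, 14+0) = 15
net[6] = max(2+15-1, 6+14-1, 7+7-1, 14+6-1, 14+2-1, 25+0) = 25
net[7] = max(2+25-1, 6+15-1, 7+14-1, …, 25+2-1, 12+0) = 26
One optimal plan: pieces 6 + 1 (1 cut) → $27 − $1 = $26.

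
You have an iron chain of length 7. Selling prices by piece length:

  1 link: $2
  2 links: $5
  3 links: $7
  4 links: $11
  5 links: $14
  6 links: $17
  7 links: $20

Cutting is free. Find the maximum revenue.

20

Let r[k] be the best obtainable value from length k. For each k, try every first piece i and keep the best of price[i] + r[k−i].
r[1] = 2
r[2] = max(2+2, 5+0) = 5
r[3] = max(2+5, 5+2, 7+0) = 7
r[4] = max(2+7, 5+5, 7+2, 11+0) = 11
r[5] = max(2+11, 5+7, 7+5, 11+2, 14+0) = 14
r[6] = max(2+14, 5+11, 7+7, 11+5, 14+2, 17+0) = 17
r[7] = max(2+17, 5+14, 7+11, …, 17+2, 20+0) = 20
Best is to sell the whole 7-link piece uncut for $20.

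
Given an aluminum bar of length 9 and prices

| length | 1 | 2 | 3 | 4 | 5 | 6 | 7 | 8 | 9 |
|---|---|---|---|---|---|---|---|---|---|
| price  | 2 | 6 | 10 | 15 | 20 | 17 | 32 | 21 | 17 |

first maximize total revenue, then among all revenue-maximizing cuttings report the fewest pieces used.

2

Consider every possible first cut. r[k] is the best of p[i]+r[k−i] over all sellable i≤k.
r[1] = 2
r[2] = 6
r[3] = 10
r[4] = 15
r[5] = 20
r[6] = 22  (first piece 1, then r[5]=20)
r[7] = 32
r[8] = 34  (first piece 1, then r[7]=32)
r[9] = 38  (first piece 2, then r[7]=32)
Maximum revenue is $38.
Now minimize piece count subject to staying optimal: for each k, pieces[k] = 1 + min over i with p[i]+r[k−i]=r[k] of pieces[k−i].
pieces[6] = 2
pieces[7] = 1
pieces[8] = 2
pieces[9] = 2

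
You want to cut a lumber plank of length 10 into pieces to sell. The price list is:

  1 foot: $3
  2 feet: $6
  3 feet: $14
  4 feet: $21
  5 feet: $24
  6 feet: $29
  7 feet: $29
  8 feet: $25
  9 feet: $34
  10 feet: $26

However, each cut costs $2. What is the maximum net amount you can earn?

48

Consider every possible first cut. v[k] is the best of p[i]+v[k−i] over all sellable i≤k, charging 2 whenever i<k.
v[1] = 3
v[2] = max(3+3-2, 6+0) = 6
v[3] = max(3+6-2, 6+3-2, 14+0) = 14
v[4] = max(3+14-2, 6+6-2, 14+3-2, 21+0) = 21
v[5] = max(3+21-2, 6+14-2, 14+6-2, 21+3-2, 24+0) = 24
v[6] = max(3+24-2, 6+21-2, 14+14-2, 21+6-2, 24+3-2, 29+0) = 29
v[7] = max(3+29-2, 6+24-2, 14+21-2, …, 29+3-2, 29+0) = 33
v[8] = max(3+33-2, 6+29-2, 14+24-2, …, 29+3-2, 25+0) = 40
v[9] = max(3+40-2, 6+33-2, 14+29-2, …, 25+3-2, 34+0) = 43
v[10] = max(3+43-2, 6+40-2, 14+33-2, …, 34+3-2, 26+0) = 48
One optimal plan: pieces 6 + 4 (1 cut) → $50 − $2 = $48.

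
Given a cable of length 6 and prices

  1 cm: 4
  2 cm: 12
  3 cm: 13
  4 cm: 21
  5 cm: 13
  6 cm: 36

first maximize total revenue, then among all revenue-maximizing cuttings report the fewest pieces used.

Let r[k] be the best obtainable value from length k. For each k, try every first piece i and keep the best of price[i] + r[k−i].
r[1] = 4
r[2] = max(4+4, 12+0) = 12
r[3] = max(4+12, 12+4, 13+0) = 16
r[4] = max(4+16, 12+12, 13+4, 21+0) = 24
r[5] = max(4+24, 12+16, 13+12, 21+4, 13+0) = 28
r[6] = max(4+28, 12+24, 13+16, 21+12, 13+4, 36+0) = 36
Maximum revenue is 36.
Now minimize piece count subject to staying optimal: for each k, pieces[k] = 1 + min over i with p[i]+r[k−i]=r[k] of pieces[k−i].
pieces[3] = 2
pieces[4] = 2
pieces[5] = 3
pieces[6] = 1

1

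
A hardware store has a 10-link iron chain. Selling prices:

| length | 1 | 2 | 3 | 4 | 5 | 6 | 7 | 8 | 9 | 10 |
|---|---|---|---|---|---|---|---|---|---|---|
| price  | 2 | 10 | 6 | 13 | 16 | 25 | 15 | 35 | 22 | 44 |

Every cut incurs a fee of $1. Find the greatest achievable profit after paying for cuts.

46

Build r[k] bottom-up: r[k] = max over allowed piece i of (p[i] + r[k−i]) − 1 per cut.
r[1] = 2
r[2] = 10
r[3] = 11  (first piece 1, then r[2]=10)
r[4] = 19  (first piece 2, then r[2]=10)
r[5] = 20  (first piece 1, then r[4]=19)
r[6] = 28  (first piece 2, then r[4]=19)
r[7] = 29  (first piece 1, then r[6]=28)
r[8] = 37  (first piece 2, then r[6]=28)
r[9] = 38  (first piece 1, then r[8]=37)
r[10] = 46  (first piece 2, then r[8]=37)
One optimal plan: pieces 2 + 2 + 2 + 2 + 2 (4 cuts) → $50 − $4 = $46.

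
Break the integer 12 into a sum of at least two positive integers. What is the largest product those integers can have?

81

Let f[k] be the best product for length k (with at least one cut). For each first piece i, the rest contributes max(k−i, f[k−i]).
Small cases: f[2]=1, f[3]=2, f[4]=4.
f[5] = 2*max(3,2) = 2*3 = 6
f[6] = 3*max(3,2) = 3*3 = 9
f[7] = 2*max(5,6) = 2*6 = 12
f[8] = 2*max(6,9) = 2*9 = 18
f[9] = 3*max(6,9) = 3*9 = 27
f[10] = 2*max(8,18) = 2*18 = 36
f[11] = 2*max(9,27) = 2*27 = 54
f[12] = 3*max(9,27) = 3*27 = 81
One optimal split: 3 + 3 + 3 + 3; product 3*3*3*3 = 81.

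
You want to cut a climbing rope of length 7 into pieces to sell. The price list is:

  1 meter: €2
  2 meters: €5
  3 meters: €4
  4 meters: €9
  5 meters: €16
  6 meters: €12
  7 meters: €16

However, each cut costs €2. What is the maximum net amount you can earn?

Consider every possible first cut. r[k] is the best of p[i]+r[k−i] over all sellable i≤k, charging 2 whenever i<k.
r[1] = 2
r[2] = max(2+2-2, 5+0) = 5
r[3] = max(2+5-2, 5+2-2, 4+0) = 5
r[4] = max(2+5-2, 5+5-2, 4+2-2, 9+0) = 9
r[5] = max(2+9-2, 5+5-2, 4+5-2, 9+2-2, 16+0) = 16
r[6] = max(2+16-2, 5+9-2, 4+5-2, 9+5-2, 16+2-2, 12+0) = 16
r[7] = max(2+16-2, 5+16-2, 4+9-2, …, 12+2-2, 16+0) = 19
One optimal plan: pieces 5 + 2 (1 cut) → €21 − €2 = €19.

19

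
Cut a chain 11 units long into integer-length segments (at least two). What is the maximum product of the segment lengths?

54

Fill prod[k] for k=2..11: at each k try every first piece i and multiply by the better of (k−i) uncut or prod[k−i].
prod[2] = 1×max(1,0) = 1×1 = 1
prod[3] = max(1×2, 2×1) = 2
prod[4] = max(1×3, 2×2, 3×1) = 4
prod[5] = max(1×4, 2×3, 3×2, 4×1) = 6
prod[6] = max(1×6, 2×4, 3×3, 4×2, 5×1) = 9
prod[7] = max(1×9, 2×6, 3×4, 4×3, 5×2, 6×1) = 12
prod[8] = max(1×12, 2×9, 3×6, …, 6×2, 7×1) = 18
prod[9] = max(1×18, 2×12, 3×9, …, 7×2, 8×1) = 27
prod[10] = max(1×27, 2×18, 3×12, …, 8×2, 9×1) = 36
prod[11] = max(1×36, 2×27, 3×18, …, 9×2, 10×1) = 54
One optimal split: 3 + 3 + 3 + 2; product 3×3×3×2 = 54.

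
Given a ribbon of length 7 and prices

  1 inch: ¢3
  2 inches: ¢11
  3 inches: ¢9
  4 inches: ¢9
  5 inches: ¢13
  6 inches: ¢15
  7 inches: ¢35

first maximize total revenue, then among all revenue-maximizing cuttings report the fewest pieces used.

Let r[k] be the best obtainable value from length k. For each k, try every first piece i and keep the best of price[i] + r[k−i].
r[1] = 3
r[2] = max(3+3, 11+0) = 11
r[3] = max(3+11, 11+3, 9+0) = 14
r[4] = max(3+14, 11+11, 9+3, 9+0) = 22
r[5] = max(3+22, 11+14, 9+11, 9+3, 13+0) = 25
r[6] = max(3+25, 11+22, 9+14, 9+11, 13+3, 15+0) = 33
r[7] = max(3+33, 11+25, 9+22, …, 15+3, 35+0) = 36
Maximum revenue is ¢36.
Now minimize piece count subject to staying optimal: for each k, pieces[k] = 1 + min over i with p[i]+r[k−i]=r[k] of pieces[k−i].
pieces[4] = 2
pieces[5] = 3
pieces[6] = 3
pieces[7] = 4

4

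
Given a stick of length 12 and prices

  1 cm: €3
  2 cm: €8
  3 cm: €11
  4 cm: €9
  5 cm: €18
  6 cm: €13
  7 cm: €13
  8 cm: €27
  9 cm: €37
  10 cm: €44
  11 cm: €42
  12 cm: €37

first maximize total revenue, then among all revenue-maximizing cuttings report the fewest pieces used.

2

Build r[k] bottom-up: r[k] = max over allowed piece i of (p[i] + r[k−i]).
r[1] = 3
r[2] = 8
r[3] = 11  (first piece 1, then r[2]=8)
r[4] = 16  (first piece 2, then r[2]=8)
r[5] = 19  (first piece 1, then r[4]=16)
r[6] = 24  (first piece 2, then r[4]=16)
r[7] = 27  (first piece 1, then r[6]=24)
r[8] = 32  (first piece 2, then r[6]=24)
r[9] = 37
r[10] = 44
r[11] = 47  (first piece 1, then r[10]=44)
r[12] = 52  (first piece 2, then r[10]=44)
Maximum revenue is €52.
Now minimize piece count subject to staying optimal: for each k, pieces[k] = 1 + min over i with p[i]+r[k−i]=r[k] of pieces[k−i].
pieces[9] = 1
pieces[10] = 1
pieces[11] = 2
pieces[12] = 2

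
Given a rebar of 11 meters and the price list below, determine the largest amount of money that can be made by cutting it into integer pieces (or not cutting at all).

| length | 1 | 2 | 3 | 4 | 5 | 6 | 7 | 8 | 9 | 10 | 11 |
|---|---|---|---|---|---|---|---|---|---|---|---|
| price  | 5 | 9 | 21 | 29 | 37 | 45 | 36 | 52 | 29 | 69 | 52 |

Let v[k] be the best obtainable value from length k. For each k, try every first piece i and keep the best of price[i] + v[k−i].
v[1] = 5
v[2] = 10  (first piece 1, then v[1]=5)
v[3] = 21
v[4] = 29
v[5] = 37
v[6] = 45
v[7] = 50  (first piece 1, then v[6]=45)
v[8] = 58  (first piece 3, then v[5]=37)
v[9] = 66  (first piece 3, then v[6]=45)
v[10] = 74  (first piece 4, then v[6]=45)
v[11] = 82  (first piece 5, then v[6]=45)
One optimal cutting: 6 + 5 → ₹45 + ₹37 = ₹82.

82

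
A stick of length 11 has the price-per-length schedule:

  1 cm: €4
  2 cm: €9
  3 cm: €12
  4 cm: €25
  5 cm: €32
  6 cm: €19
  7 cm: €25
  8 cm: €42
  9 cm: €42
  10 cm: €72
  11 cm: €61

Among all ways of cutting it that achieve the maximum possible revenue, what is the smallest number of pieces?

2

Consider every possible first cut. r[k] is the best of p[i]+r[k−i] over all sellable i≤k.
r[1] = 4
r[2] = 9
r[3] = 13  (first piece 1, then r[2]=9)
r[4] = 25
r[5] = 32
r[6] = 36  (first piece 1, then r[5]=32)
r[7] = 41  (first piece 2, then r[5]=32)
r[8] = 50  (first piece 4, then r[4]=25)
r[9] = 57  (first piece 4, then r[5]=32)
r[10] = 72
r[11] = 76  (first piece 1, then r[10]=72)
Maximum revenue is €76.
Now minimize piece count subject to staying optimal: for each k, pieces[k] = 1 + min over i with p[i]+r[k−i]=r[k] of pieces[k−i].
pieces[8] = 2
pieces[9] = 2
pieces[10] = 1
pieces[11] = 2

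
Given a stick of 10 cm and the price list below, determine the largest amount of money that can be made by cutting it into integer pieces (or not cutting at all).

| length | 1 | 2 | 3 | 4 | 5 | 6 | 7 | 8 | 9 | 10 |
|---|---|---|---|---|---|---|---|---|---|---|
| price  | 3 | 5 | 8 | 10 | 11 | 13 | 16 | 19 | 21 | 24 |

Consider every possible first cut. v[k] is the best of p[i]+v[k−i] over all sellable i≤k.
v[1] = 3
v[2] = max(3+3, 5+0) = 6
v[3] = max(3+6, 5+3, 8+0) = 9
v[4] = max(3+9, 5+6, 8+3, 10+0) = 12
v[5] = max(3+12, 5+9, 8+6, 10+3, 11+0) = 15
v[6] = max(3+15, 5+12, 8+9, 10+6, 11+3, 13+0) = 18
v[7] = max(3+18, 5+15, 8+12, …, 13+3, 16+0) = 21
v[8] = max(3+21, 5+18, 8+15, …, 16+3, 19+0) = 24
v[9] = max(3+24, 5+21, 8+18, …, 19+3, 21+0) = 27
v[10] = max(3+27, 5+24, 8+21, …, 21+3, 24+0) = 30
One optimal cutting: 1 + 1 + 1 + 1 + 1 + 1 + 1 + 1 + 1 + 1 → €3 + €3 + €3 + €3 + €3 + €3 + €3 + €3 + €3 + €3 = €30.

30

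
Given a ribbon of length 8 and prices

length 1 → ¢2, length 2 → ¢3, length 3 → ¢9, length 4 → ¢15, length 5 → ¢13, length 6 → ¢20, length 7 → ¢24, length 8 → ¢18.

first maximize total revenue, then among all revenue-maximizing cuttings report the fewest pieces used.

Consider every possible first cut. r[k] is the best of p[i]+r[k−i] over all sellable i≤k.
r[1] = 2
r[2] = max(2+2, 3+0) = 4
r[3] = max(2+4, 3+2, 9+0) = 9
r[4] = max(2+9, 3+4, 9+2, 15+0) = 15
r[5] = max(2+15, 3+9, 9+4, 15+2, 13+0) = 17
r[6] = max(2+17, 3+15, 9+9, 15+4, 13+2, 20+0) = 20
r[7] = max(2+20, 3+17, 9+15, …, 20+2, 24+0) = 24
r[8] = max(2+24, 3+20, 9+17, …, 24+2, 18+0) = 30
Maximum revenue is ¢30.
Now minimize piece count subject to staying optimal: for each k, pieces[k] = 1 + min over i with p[i]+r[k−i]=r[k] of pieces[k−i].
pieces[5] = 2
pieces[6] = 1
pieces[7] = 1
pieces[8] = 2

2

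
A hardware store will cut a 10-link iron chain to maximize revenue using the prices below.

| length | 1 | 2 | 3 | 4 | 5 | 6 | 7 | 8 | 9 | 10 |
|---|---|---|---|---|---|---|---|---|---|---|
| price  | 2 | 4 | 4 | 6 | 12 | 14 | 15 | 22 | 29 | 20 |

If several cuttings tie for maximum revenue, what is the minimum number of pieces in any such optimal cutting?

Let r[k] be the best obtainable value from length k. For each k, try every first piece i and keep the best of price[i] + r[k−i].
r[1] = 2
r[2] = 4  (first piece 1, then r[1]=2)
r[3] = 6  (first piece 1, then r[2]=4)
r[4] = 8  (first piece 1, then r[3]=6)
r[5] = 12
r[6] = 14  (first piece 1, then r[5]=12)
r[7] = 16  (first piece 1, then r[6]=14)
r[8] = 22
r[9] = 29
r[10] = 31  (first piece 1, then r[9]=29)
Maximum revenue is $31.
Now minimize piece count subject to staying optimal: for each k, pieces[k] = 1 + min over i with p[i]+r[k−i]=r[k] of pieces[k−i].
pieces[7] = 2
pieces[8] = 1
pieces[9] = 1
pieces[10] = 2

2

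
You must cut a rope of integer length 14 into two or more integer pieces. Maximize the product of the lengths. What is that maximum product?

162

Let P[k] be the best product for length k (with at least one cut). For each first piece i, the rest contributes max(k−i, P[k−i]).
P[2] = 1*max(1,0) = 1*1 = 1
P[3] = 1*max(2,1) = 1*2 = 2
P[4] = 2*max(2,1) = 2*2 = 4
P[5] = 2*max(3,2) = 2*3 = 6
P[6] = 3*max(3,2) = 3*3 = 9
P[7] = 2*max(5,6) = 2*6 = 12
P[8] = 2*max(6,9) = 2*9 = 18
P[9] = 3*max(6,9) = 3*9 = 27
P[10] = 2*max(8,18) = 2*18 = 36
P[11] = 2*max(9,27) = 2*27 = 54
P[12] = 3*max(9,27) = 3*27 = 81
P[13] = 2*max(11,54) = 2*54 = 108
P[14] = 2*max(12,81) = 2*81 = 162
One optimal split: 3 + 3 + 3 + 3 + 2; product 3*3*3*3*2 = 162.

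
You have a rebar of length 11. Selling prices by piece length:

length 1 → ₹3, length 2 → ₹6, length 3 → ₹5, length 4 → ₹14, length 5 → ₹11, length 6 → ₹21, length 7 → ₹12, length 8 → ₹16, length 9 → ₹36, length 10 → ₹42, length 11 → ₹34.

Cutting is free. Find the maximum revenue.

Consider every possible first cut. r[k] is the best of p[i]+r[k−i] over all sellable i≤k.
r[1] = 3
r[2] = max(3+3, 6+0) = 6
r[3] = max(3+6, 6+3, 5+0) = 9
r[4] = max(3+9, 6+6, 5+3, 14+0) = 14
r[5] = max(3+14, 6+9, 5+6, 14+3, 11+0) = 17
r[6] = max(3+17, 6+14, 5+9, 14+6, 11+3, 21+0) = 21
r[7] = max(3+21, 6+17, 5+14, …, 21+3, 12+0) = 24
r[8] = max(3+24, 6+21, 5+17, …, 12+3, 16+0) = 28
r[9] = max(3+28, 6+24, 5+21, …, 16+3, 36+0) = 36
r[10] = max(3+36, 6+28, 5+24, …, 36+3, 42+0) = 42
r[11] = max(3+42, 6+36, 5+28, …, 42+3, 34+0) = 45
One optimal cutting: 10 + 1 → ₹42 + ₹3 = ₹45.

45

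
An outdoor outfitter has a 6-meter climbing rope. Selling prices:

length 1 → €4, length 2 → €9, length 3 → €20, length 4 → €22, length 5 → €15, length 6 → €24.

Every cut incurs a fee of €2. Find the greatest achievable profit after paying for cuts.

Build net[k] bottom-up: net[k] = max over allowed piece i of (p[i] + net[k−i]) − 2 per cut.
net[1] = 4
net[2] = 9
net[3] = 20
net[4] = 22  (first piece 1, then net[3]=20)
net[5] = 27  (first piece 2, then net[3]=20)
net[6] = 38  (first piece 3, then net[3]=20)
One optimal plan: pieces 3 + 3 (1 cut) → €40 − €2 = €38.

38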